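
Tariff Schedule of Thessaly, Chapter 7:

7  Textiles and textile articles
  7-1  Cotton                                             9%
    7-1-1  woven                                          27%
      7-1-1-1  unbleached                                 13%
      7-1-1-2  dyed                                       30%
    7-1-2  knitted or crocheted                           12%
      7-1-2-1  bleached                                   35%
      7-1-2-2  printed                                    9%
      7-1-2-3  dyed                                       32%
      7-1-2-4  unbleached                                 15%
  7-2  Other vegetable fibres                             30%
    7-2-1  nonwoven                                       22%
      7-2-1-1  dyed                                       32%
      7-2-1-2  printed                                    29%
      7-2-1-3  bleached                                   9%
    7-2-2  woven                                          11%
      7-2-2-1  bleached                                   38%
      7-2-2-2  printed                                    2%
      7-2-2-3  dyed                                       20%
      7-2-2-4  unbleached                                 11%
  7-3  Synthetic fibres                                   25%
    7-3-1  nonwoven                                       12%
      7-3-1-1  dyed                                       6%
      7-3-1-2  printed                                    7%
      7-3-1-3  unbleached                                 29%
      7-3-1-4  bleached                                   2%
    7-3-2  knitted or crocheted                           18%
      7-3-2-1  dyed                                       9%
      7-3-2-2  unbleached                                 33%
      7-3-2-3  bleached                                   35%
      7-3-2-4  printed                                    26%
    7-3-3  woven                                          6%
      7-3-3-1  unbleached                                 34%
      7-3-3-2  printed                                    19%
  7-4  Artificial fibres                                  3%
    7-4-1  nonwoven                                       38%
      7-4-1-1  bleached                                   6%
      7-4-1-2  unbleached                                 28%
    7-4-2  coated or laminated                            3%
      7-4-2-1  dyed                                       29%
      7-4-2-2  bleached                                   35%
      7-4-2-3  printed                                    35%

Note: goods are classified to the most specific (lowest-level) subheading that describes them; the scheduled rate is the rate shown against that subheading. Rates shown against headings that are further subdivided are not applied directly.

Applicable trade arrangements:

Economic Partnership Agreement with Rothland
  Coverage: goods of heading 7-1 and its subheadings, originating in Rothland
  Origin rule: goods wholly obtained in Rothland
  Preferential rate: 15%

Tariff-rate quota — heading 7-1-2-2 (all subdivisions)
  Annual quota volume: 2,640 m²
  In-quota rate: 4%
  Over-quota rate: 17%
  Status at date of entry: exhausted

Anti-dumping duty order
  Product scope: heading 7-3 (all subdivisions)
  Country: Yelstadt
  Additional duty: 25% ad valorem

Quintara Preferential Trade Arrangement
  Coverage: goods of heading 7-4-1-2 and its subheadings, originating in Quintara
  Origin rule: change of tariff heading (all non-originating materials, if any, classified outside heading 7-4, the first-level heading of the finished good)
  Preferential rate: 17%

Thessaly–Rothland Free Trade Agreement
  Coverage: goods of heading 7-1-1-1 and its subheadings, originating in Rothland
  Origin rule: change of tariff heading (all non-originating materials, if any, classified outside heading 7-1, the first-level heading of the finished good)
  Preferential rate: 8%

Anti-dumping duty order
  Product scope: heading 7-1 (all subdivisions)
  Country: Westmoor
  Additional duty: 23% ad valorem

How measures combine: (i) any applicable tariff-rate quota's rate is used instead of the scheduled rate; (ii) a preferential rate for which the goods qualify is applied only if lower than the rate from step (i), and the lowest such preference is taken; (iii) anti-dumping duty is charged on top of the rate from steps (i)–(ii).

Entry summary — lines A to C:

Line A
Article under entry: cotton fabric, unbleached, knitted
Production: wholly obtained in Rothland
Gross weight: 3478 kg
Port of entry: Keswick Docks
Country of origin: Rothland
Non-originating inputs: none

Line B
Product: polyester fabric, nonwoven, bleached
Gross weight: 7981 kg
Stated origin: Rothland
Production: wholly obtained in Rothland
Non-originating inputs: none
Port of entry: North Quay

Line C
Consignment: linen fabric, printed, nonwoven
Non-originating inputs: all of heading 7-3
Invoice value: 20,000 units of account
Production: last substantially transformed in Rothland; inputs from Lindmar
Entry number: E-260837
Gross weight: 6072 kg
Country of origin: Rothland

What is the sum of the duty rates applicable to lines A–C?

46%

Line A: cotton → 7-1; knitted → 7-1-2; unbleached → 7-1-2-4. Scheduled 15%. Rothland agreement on 7-1: wholly obtained → 15% available; Rothland agreement on 7-1-1-1: 7-1-2-4 not covered; preference 15% not lower than 15% → no reduction. → 15%.
Line B: polyester → 7-3; nonwoven → 7-3-1; bleached → 7-3-1-4. Scheduled 2%. Rothland agreement on 7-1: 7-3-1-4 not covered; Rothland agreement on 7-1-1-1: 7-3-1-4 not covered. → 2%.
Line C: linen → 7-2; nonwoven → 7-2-1; printed → 7-2-1-2. Scheduled 29%. Rothland agreement on 7-1: 7-2-1-2 not covered; Rothland agreement on 7-1-1-1: 7-2-1-2 not covered. → 29%.
Sum: 15% + 2% + 29% = 46%.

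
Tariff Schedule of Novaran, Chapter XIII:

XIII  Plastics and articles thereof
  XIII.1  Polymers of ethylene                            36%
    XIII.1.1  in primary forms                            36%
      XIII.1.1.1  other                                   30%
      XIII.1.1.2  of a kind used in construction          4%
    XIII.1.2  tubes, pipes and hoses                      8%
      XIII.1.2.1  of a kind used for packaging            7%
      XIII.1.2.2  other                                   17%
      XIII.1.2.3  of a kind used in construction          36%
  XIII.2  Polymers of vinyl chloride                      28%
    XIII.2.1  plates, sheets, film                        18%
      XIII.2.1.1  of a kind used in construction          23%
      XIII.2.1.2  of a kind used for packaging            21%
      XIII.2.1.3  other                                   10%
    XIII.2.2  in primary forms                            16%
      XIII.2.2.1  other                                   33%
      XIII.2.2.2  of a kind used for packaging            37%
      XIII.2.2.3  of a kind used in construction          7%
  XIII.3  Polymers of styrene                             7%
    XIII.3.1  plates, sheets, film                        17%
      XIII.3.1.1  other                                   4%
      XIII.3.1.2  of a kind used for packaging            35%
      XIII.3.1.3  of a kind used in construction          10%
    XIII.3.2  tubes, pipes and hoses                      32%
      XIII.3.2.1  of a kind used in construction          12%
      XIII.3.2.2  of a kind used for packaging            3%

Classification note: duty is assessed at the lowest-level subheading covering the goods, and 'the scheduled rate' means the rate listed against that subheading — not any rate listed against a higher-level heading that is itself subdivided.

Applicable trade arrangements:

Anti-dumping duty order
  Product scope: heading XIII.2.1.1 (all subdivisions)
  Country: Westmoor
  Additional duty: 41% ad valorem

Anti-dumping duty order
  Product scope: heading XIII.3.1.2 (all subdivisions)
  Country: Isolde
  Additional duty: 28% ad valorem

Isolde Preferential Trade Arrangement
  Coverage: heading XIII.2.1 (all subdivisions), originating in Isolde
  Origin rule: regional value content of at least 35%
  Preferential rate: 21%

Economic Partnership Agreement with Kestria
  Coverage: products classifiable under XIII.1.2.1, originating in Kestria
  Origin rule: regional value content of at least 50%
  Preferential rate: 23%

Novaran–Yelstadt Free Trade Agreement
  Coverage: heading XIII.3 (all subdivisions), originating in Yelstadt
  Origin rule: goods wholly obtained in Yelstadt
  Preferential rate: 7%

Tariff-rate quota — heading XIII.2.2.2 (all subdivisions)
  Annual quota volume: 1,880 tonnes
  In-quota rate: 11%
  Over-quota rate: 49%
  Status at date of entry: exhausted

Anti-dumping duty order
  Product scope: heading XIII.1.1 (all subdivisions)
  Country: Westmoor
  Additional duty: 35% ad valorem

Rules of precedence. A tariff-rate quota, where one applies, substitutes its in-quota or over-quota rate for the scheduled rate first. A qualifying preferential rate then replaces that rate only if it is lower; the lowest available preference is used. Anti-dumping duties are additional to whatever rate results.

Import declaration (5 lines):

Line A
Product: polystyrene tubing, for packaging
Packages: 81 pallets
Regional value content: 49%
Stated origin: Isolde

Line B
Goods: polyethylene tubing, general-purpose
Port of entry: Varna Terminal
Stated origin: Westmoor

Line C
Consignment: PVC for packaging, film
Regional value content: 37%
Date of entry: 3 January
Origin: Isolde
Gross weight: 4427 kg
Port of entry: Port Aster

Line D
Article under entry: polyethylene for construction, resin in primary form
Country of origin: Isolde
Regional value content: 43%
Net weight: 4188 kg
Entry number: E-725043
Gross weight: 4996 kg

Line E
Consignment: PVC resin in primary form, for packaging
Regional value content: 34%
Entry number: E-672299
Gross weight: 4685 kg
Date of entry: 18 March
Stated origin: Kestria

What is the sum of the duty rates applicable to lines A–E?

94%

Line A: polystyrene → XIII.3; tubing → XIII.3.2; for packaging → XIII.3.2.2. Scheduled 3%. Isolde agreement on XIII.2.1: XIII.3.2.2 not covered. → 3%.
Line B: polyethylene → XIII.1; tubing → XIII.1.2; general-purpose → XIII.1.2.2. Scheduled 17%. No special measure applies. → 17%.
Line C: PVC → XIII.2; film → XIII.2.1; for packaging → XIII.2.1.2. Scheduled 21%. Isolde agreement on XIII.2.1: RVC ≥ 35% → 21% available; preference 21% not lower than 21% → no reduction. → 21%.
Line D: polyethylene → XIII.1; resin in primary form → XIII.1.1; for construction → XIII.1.1.2. Scheduled 4%. Isolde agreement on XIII.2.1: XIII.1.1.2 not covered. → 4%.
Line E: PVC → XIII.2; resin in primary form → XIII.2.2; for packaging → XIII.2.2.2. Scheduled 37%. quota on XIII.2.2.2 exhausted → over-quota 49%; Kestria agreement on XIII.1.2.1: XIII.2.2.2 not covered. → 49%.
Sum: 3% + 17% + 21% + 4% + 49% = 94%.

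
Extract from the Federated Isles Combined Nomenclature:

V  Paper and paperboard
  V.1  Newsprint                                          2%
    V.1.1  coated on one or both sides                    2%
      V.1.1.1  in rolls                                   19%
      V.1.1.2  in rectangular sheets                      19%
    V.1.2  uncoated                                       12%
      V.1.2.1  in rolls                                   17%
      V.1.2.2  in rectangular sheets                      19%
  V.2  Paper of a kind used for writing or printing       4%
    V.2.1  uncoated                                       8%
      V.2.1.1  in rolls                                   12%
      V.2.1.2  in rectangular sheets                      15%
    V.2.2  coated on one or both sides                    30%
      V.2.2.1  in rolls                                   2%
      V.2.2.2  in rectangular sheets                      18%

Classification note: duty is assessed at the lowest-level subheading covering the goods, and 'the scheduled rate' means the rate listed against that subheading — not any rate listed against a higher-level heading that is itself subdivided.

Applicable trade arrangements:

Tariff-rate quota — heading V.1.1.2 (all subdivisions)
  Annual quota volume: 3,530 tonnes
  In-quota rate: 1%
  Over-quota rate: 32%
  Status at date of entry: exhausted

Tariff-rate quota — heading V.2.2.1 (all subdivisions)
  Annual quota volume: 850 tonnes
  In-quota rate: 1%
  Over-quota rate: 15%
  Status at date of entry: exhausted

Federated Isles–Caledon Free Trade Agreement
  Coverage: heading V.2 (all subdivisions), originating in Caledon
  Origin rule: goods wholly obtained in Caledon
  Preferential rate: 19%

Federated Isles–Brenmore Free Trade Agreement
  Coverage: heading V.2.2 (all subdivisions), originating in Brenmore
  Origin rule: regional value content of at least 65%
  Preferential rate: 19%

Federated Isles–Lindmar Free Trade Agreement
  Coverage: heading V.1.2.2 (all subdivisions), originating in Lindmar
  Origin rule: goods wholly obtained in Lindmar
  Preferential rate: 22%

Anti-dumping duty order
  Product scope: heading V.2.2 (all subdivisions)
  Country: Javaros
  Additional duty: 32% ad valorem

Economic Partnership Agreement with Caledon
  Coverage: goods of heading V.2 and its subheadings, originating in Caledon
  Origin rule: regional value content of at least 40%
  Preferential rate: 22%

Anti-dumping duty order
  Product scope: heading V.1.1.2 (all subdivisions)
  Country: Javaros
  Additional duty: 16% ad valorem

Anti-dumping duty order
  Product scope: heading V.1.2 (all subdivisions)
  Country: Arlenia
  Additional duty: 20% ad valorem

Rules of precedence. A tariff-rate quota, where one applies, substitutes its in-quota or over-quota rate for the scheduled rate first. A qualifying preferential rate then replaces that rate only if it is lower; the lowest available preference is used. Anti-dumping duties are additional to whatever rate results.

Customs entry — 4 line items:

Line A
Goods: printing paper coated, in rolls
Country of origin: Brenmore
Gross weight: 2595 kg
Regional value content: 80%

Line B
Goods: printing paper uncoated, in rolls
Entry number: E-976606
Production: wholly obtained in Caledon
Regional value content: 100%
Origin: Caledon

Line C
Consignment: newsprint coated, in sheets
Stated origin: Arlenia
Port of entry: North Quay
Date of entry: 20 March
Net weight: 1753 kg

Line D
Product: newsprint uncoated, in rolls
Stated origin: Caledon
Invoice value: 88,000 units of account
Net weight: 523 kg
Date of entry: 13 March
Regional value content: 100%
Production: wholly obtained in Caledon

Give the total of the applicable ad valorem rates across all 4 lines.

Line A: printing paper → V.2; coated → V.2.2; in rolls → V.2.2.1. Scheduled 2%. quota on V.2.2.1 exhausted → over-quota 15%; Brenmore agreement on V.2.2: RVC ≥ 65% → 19% available; preference 19% not lower than 15% → no reduction. → 15%.
Line B: printing paper → V.2; uncoated → V.2.1; in rolls → V.2.1.1. Scheduled 12%. Caledon agreement on V.2: wholly obtained → 19% available; Caledon agreement on V.2: RVC ≥ 40% → 22% available; preference 19% not lower than 12% → no reduction. → 12%.
Line C: newsprint → V.1; coated → V.1.1; in sheets → V.1.1.2. Scheduled 19%. quota on V.1.1.2 exhausted → over-quota 32%. → 32%.
Line D: newsprint → V.1; uncoated → V.1.2; in rolls → V.1.2.1. Scheduled 17%. Caledon agreement on V.2: V.1.2.1 not covered; Caledon agreement on V.2: V.1.2.1 not covered. → 17%.
Sum: 15% + 12% + 32% + 17% = 76%.

76%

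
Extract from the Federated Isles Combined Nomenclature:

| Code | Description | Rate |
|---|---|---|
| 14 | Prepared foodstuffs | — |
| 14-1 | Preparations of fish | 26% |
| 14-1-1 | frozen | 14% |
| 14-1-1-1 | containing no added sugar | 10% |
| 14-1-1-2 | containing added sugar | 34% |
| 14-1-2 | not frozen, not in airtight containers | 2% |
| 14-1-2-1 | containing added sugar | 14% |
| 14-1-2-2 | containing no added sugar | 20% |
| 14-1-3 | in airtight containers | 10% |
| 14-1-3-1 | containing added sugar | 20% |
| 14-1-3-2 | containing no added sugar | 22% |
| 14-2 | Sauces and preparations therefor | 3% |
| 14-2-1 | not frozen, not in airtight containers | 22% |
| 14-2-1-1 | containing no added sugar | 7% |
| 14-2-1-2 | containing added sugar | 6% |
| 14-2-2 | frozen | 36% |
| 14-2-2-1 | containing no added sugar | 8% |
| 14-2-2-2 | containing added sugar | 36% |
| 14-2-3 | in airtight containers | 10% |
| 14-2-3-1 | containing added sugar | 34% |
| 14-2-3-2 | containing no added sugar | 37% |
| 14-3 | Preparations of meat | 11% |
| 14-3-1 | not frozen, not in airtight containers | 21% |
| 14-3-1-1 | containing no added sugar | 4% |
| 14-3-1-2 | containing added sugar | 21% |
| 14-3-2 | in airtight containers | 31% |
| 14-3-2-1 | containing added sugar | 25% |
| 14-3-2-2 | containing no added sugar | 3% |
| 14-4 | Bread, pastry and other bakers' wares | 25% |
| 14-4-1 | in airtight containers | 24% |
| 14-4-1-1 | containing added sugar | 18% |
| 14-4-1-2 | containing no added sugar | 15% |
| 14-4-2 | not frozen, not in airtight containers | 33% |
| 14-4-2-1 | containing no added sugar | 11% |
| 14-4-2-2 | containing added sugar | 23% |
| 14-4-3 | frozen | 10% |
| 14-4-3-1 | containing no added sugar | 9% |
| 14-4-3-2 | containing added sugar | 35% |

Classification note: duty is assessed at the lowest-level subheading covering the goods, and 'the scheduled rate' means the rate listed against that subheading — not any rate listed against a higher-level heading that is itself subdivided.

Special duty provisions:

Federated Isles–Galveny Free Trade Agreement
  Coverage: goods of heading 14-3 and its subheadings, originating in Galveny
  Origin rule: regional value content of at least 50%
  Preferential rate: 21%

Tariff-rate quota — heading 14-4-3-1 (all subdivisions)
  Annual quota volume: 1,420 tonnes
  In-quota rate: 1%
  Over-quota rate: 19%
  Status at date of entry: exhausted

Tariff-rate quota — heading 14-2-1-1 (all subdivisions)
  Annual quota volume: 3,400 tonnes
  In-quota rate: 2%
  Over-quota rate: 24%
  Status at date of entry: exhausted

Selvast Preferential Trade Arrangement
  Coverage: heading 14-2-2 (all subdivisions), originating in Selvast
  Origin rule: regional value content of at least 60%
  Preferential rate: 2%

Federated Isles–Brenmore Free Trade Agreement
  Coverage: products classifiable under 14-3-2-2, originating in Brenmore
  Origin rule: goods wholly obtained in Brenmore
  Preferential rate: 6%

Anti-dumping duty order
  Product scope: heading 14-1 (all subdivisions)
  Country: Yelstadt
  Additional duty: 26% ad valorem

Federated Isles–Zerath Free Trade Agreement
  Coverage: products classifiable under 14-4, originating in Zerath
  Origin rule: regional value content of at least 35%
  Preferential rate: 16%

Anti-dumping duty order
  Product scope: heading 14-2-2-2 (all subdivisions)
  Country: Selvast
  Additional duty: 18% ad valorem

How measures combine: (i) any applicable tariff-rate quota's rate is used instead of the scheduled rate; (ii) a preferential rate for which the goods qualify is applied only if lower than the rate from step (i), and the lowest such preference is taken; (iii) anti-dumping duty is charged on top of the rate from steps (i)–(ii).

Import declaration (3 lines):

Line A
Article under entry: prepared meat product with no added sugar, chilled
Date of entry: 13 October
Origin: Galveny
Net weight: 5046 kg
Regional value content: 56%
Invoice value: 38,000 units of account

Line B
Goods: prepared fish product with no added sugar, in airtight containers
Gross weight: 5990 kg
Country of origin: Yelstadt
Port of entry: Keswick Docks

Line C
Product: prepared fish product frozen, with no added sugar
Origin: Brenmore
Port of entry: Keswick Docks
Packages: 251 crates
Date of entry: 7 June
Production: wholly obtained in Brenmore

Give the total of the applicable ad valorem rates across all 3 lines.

Line A: prepared meat product → 14-3; chilled → 14-3-1; with no added sugar → 14-3-1-1. Scheduled 4%. Galveny agreement on 14-3: RVC ≥ 50% → 21% available; preference 21% not lower than 4% → no reduction. → 4%.
Line B: prepared fish product → 14-1; in airtight containers → 14-1-3; with no added sugar → 14-1-3-2. Scheduled 22%. anti-dumping (Yelstadt, 14-1): +26%; total 22% + 26% = 48%. → 48%.
Line C: prepared fish product → 14-1; frozen → 14-1-1; with no added sugar → 14-1-1-1. Scheduled 10%. Brenmore agreement on 14-3-2-2: 14-1-1-1 not covered. → 10%.
Sum: 4% + 48% + 10% = 62%.

62%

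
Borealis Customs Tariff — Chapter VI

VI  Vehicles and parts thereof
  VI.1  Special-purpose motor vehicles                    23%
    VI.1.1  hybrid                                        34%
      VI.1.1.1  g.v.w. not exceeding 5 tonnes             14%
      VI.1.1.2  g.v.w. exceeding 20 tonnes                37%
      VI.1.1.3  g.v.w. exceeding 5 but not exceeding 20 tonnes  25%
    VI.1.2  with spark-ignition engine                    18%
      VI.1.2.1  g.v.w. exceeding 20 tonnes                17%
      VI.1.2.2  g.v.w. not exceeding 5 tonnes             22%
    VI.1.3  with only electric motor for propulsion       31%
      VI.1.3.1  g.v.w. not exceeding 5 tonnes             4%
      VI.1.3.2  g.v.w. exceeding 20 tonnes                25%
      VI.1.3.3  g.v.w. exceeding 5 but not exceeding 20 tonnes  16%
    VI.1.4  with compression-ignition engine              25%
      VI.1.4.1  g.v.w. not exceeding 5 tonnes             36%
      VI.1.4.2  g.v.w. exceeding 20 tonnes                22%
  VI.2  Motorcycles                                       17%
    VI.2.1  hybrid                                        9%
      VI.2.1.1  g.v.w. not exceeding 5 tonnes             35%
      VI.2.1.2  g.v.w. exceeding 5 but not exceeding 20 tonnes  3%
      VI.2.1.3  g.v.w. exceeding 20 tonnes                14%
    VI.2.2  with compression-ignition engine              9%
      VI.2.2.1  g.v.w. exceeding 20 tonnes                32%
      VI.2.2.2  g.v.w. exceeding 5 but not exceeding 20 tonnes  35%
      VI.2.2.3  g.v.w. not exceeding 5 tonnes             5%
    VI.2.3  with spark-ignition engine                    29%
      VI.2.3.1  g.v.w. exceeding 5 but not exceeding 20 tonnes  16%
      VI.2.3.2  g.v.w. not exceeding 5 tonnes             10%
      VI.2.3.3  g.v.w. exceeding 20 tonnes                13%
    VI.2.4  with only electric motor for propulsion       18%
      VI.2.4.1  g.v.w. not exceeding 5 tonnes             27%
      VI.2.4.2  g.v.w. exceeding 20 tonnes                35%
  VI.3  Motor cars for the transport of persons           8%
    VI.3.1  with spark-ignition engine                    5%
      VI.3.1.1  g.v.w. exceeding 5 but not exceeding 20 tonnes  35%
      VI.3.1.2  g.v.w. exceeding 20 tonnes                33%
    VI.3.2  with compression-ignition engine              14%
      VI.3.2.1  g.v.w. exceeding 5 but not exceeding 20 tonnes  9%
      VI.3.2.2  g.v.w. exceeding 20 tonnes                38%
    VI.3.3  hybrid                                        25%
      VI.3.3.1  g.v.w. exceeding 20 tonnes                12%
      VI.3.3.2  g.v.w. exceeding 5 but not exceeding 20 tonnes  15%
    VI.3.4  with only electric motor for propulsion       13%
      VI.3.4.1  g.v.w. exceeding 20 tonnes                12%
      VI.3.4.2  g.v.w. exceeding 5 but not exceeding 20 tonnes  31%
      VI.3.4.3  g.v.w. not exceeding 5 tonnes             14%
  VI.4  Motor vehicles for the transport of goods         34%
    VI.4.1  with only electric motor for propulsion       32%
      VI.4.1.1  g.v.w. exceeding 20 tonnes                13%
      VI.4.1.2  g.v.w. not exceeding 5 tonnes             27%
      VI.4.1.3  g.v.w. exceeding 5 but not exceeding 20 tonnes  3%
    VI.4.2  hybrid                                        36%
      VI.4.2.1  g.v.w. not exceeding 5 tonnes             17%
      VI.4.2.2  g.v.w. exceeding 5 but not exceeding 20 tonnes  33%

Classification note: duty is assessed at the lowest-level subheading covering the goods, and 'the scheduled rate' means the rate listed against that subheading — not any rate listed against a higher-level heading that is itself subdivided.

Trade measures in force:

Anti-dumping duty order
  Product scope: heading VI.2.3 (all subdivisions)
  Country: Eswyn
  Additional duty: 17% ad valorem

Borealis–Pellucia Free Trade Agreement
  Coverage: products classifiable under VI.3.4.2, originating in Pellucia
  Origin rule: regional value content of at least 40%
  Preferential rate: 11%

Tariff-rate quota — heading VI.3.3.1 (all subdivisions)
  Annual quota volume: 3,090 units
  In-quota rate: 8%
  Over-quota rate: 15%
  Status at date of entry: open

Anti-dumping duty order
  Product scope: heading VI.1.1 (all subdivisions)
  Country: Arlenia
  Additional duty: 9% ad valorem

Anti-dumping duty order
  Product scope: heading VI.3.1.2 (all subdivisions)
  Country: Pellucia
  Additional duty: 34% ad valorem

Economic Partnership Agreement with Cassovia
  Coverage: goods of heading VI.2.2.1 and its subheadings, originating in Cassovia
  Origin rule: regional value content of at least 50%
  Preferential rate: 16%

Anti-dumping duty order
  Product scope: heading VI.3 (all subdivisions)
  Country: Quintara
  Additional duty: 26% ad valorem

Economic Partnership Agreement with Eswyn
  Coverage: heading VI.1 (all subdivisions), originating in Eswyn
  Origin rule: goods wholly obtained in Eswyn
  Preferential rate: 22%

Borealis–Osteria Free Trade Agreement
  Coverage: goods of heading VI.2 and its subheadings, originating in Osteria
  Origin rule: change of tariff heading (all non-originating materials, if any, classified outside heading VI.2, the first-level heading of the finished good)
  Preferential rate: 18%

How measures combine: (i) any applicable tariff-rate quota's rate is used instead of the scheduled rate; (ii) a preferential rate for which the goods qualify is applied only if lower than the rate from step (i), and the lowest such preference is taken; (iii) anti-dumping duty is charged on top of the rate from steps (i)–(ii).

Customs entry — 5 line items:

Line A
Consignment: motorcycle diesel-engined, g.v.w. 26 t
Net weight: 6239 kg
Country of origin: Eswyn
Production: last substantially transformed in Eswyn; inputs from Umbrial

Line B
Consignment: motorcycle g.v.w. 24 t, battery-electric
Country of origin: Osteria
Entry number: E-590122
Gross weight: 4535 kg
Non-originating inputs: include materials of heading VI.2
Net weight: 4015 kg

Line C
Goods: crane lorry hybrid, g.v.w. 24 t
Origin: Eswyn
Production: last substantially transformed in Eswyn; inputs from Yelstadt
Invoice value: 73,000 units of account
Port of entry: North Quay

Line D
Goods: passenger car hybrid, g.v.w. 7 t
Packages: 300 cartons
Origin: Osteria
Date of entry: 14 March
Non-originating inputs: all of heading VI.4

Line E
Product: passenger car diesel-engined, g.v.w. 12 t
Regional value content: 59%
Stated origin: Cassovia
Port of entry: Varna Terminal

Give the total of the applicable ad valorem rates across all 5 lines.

128%

Line A: motorcycle → VI.2; diesel-engined → VI.2.2; g.v.w. 26 t → VI.2.2.1. Scheduled 32%. Eswyn agreement on VI.1: VI.2.2.1 not covered. → 32%.
Line B: motorcycle → VI.2; battery-electric → VI.2.4; g.v.w. 24 t → VI.2.4.2. Scheduled 35%. Osteria agreement on VI.2: CTH not met. → 35%.
Line C: crane lorry → VI.1; hybrid → VI.1.1; g.v.w. 24 t → VI.1.1.2. Scheduled 37%. Eswyn agreement on VI.1: not wholly obtained. → 37%.
Line D: passenger car → VI.3; hybrid → VI.3.3; g.v.w. 7 t → VI.3.3.2. Scheduled 15%. Osteria agreement on VI.2: VI.3.3.2 not covered. → 15%.
Line E: passenger car → VI.3; diesel-engined → VI.3.2; g.v.w. 12 t → VI.3.2.1. Scheduled 9%. Cassovia agreement on VI.2.2.1: VI.3.2.1 not covered. → 9%.
Sum: 32% + 35% + 37% + 15% + 9% = 128%.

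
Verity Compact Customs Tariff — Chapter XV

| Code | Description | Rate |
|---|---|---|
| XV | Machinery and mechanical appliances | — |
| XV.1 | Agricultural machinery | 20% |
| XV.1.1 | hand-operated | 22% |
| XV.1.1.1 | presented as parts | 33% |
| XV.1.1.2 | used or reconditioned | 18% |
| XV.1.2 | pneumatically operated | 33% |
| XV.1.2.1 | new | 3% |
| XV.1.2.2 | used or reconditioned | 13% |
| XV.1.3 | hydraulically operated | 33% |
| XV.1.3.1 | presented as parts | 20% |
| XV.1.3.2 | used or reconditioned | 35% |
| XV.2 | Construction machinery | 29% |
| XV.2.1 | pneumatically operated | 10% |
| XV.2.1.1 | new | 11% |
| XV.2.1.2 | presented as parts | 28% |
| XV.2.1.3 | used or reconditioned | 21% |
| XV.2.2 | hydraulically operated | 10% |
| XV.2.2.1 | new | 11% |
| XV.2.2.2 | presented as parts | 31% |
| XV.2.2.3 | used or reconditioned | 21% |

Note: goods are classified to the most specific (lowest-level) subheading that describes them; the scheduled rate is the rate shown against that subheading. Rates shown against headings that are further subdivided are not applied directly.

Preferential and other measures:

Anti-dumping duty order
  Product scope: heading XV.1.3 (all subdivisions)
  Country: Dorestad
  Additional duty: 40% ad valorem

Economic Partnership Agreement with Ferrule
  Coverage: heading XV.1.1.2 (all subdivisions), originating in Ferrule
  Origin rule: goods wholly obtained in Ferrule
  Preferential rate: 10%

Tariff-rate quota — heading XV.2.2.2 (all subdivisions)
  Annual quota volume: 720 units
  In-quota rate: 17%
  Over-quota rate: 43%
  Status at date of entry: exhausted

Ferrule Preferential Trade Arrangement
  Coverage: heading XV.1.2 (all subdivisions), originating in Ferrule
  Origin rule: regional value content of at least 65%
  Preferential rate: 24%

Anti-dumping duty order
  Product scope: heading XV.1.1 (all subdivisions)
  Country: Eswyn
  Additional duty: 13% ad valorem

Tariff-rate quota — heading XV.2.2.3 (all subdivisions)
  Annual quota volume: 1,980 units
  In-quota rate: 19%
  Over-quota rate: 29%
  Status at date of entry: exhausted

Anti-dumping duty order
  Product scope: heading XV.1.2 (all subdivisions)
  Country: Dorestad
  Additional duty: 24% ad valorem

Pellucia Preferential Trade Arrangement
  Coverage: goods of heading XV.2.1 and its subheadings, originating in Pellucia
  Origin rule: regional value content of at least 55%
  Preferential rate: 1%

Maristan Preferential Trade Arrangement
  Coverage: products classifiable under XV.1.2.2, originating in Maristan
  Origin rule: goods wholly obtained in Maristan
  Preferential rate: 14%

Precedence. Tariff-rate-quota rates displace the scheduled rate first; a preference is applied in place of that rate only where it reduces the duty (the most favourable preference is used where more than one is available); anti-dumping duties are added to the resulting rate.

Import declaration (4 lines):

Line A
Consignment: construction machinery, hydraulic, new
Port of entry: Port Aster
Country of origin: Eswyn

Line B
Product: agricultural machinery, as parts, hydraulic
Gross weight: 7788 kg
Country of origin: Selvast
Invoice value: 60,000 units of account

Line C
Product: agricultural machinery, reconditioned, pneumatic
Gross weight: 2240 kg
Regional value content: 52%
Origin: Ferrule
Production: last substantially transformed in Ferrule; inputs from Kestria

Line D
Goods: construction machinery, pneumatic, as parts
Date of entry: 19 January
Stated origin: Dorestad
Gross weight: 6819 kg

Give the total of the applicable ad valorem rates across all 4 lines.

72%

Line A: construction → XV.2; hydraulic → XV.2.2; new → XV.2.2.1. Scheduled 11%. No special measure applies. → 11%.
Line B: agricultural → XV.1; hydraulic → XV.1.3; as parts → XV.1.3.1. Scheduled 20%. No special measure applies. → 20%.
Line C: agricultural → XV.1; pneumatic → XV.1.2; reconditioned → XV.1.2.2. Scheduled 13%. Ferrule agreement on XV.1.1.2: XV.1.2.2 not covered; Ferrule agreement on XV.1.2: RVC < 65%. → 13%.
Line D: construction → XV.2; pneumatic → XV.2.1; as parts → XV.2.1.2. Scheduled 28%. No special measure applies. → 28%.
Sum: 11% + 20% + 13% + 28% = 72%.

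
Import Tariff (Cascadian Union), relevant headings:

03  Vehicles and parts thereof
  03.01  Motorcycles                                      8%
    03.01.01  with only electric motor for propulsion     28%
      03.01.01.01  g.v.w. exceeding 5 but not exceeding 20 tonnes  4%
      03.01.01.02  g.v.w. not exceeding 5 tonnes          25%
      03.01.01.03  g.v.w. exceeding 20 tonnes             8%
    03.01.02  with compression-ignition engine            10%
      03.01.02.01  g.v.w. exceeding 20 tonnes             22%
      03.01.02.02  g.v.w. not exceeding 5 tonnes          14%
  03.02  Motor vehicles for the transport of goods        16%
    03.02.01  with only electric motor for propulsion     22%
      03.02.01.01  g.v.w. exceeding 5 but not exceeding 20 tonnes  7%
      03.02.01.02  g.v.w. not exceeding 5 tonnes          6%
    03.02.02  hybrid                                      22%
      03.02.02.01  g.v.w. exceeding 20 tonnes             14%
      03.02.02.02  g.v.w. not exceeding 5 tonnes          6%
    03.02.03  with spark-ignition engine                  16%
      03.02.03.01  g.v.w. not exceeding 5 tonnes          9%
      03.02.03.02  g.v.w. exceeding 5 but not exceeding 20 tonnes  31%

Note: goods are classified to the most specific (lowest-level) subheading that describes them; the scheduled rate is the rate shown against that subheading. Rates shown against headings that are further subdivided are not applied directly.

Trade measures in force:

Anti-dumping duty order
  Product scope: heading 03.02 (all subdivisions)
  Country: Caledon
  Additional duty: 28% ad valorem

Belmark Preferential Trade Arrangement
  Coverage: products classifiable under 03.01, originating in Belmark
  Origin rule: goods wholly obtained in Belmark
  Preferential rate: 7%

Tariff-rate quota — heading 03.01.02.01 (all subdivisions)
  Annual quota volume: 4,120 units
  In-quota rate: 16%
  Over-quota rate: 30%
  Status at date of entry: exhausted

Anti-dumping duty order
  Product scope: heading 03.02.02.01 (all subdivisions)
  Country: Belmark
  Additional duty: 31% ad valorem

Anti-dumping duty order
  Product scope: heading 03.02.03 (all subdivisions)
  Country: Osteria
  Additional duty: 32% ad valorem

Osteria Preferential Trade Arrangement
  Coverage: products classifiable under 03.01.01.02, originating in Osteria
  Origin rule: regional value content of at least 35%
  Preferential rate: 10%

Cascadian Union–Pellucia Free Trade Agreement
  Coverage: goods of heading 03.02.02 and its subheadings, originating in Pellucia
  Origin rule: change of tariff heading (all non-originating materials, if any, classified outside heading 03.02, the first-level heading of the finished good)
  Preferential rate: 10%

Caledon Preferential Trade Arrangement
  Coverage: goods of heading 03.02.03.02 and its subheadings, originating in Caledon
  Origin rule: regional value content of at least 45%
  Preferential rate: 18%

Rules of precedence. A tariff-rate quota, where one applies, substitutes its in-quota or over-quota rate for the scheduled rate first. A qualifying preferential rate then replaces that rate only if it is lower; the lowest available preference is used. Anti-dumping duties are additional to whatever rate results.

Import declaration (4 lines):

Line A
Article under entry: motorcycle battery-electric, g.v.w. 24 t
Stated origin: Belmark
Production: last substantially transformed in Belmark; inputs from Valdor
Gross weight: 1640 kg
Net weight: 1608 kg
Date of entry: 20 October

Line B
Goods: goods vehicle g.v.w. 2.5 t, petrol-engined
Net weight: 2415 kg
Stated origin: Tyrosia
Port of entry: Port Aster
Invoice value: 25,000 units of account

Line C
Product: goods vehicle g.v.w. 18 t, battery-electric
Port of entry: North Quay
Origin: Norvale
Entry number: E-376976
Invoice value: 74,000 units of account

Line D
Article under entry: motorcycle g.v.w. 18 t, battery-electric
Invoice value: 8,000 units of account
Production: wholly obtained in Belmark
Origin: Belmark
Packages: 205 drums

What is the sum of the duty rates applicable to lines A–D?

Line A: motorcycle → 03.01; battery-electric → 03.01.01; g.v.w. 24 t → 03.01.01.03. Scheduled 8%. Belmark agreement on 03.01: not wholly obtained. → 8%.
Line B: goods vehicle → 03.02; petrol-engined → 03.02.03; g.v.w. 2.5 t → 03.02.03.01. Scheduled 9%. No special measure applies. → 9%.
Line C: goods vehicle → 03.02; battery-electric → 03.02.01; g.v.w. 18 t → 03.02.01.01. Scheduled 7%. No special measure applies. → 7%.
Line D: motorcycle → 03.01; battery-electric → 03.01.01; g.v.w. 18 t → 03.01.01.01. Scheduled 4%. Belmark agreement on 03.01: wholly obtained → 7% available; preference 7% not lower than 4% → no reduction. → 4%.
Sum: 8% + 9% + 7% + 4% = 28%.

28%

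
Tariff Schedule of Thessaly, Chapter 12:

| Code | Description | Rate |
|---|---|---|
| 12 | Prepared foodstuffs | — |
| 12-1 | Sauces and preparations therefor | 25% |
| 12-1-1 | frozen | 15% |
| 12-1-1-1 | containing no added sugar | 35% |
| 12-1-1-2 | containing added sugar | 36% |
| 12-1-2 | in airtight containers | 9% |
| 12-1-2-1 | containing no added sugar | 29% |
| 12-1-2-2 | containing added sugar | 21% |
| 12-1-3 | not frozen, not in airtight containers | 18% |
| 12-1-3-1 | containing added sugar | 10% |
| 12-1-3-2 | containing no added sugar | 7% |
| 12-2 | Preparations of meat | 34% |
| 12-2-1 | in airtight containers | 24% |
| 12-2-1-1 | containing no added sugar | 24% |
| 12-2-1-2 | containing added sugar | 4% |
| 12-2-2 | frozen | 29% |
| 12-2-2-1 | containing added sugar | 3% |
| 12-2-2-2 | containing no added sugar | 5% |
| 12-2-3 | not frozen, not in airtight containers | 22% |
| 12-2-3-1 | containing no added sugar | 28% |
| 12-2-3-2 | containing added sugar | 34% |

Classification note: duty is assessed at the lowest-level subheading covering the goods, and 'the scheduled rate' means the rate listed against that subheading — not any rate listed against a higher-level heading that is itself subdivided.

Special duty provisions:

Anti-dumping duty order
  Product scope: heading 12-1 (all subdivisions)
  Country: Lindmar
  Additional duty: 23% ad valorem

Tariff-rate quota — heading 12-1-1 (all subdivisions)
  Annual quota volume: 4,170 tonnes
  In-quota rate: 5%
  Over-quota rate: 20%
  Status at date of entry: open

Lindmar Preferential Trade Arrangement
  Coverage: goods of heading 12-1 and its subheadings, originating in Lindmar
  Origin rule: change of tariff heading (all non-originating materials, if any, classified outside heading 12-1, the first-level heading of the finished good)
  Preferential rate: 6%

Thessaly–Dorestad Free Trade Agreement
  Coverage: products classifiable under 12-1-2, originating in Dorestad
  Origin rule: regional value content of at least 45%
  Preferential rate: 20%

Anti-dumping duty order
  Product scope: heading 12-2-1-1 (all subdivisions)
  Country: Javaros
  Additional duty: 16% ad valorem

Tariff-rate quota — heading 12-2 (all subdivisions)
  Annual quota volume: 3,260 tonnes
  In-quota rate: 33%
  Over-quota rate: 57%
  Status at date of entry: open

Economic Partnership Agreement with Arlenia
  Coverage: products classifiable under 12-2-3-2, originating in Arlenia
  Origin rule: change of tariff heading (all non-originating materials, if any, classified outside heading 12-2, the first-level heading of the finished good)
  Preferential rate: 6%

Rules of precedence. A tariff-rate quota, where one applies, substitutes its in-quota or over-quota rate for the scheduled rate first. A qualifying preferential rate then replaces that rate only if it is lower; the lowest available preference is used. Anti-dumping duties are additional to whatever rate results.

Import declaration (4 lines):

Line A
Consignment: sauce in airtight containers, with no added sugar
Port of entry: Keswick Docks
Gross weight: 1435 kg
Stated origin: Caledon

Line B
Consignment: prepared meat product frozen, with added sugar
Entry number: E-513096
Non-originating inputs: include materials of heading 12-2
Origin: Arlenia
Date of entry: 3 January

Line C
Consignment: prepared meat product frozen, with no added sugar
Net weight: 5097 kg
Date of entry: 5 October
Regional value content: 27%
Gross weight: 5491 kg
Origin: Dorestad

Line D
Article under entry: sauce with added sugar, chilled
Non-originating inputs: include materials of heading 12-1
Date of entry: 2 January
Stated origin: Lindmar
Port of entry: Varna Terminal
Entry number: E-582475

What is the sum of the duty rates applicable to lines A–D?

Line A: sauce → 12-1; in airtight containers → 12-1-2; with no added sugar → 12-1-2-1. Scheduled 29%. No special measure applies. → 29%.
Line B: prepared meat product → 12-2; frozen → 12-2-2; with added sugar → 12-2-2-1. Scheduled 3%. quota on 12-2 open → in-quota 33%; Arlenia agreement on 12-2-3-2: 12-2-2-1 not covered. → 33%.
Line C: prepared meat product → 12-2; frozen → 12-2-2; with no added sugar → 12-2-2-2. Scheduled 5%. quota on 12-2 open → in-quota 33%; Dorestad agreement on 12-1-2: 12-2-2-2 not covered. → 33%.
Line D: sauce → 12-1; chilled → 12-1-3; with added sugar → 12-1-3-1. Scheduled 10%. Lindmar agreement on 12-1: CTH not met; anti-dumping (Lindmar, 12-1): +23%; total 10% + 23% = 33%. → 33%.
Sum: 29% + 33% + 33% + 33% = 128%.

128%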